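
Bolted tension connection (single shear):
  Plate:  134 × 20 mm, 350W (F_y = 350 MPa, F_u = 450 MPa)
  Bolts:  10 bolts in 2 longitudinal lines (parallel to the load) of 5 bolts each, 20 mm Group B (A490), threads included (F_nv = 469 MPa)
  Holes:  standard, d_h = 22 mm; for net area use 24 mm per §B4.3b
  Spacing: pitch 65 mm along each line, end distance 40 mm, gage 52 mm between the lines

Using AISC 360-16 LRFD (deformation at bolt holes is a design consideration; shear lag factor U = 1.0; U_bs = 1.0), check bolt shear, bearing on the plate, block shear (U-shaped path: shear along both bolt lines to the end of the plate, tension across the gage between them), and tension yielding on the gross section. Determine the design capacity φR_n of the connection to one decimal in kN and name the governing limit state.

Bolt shear: A_b = π(20)²/4 = 314.16 mm². φR_n = 0.75 × 469 × 314.16 × 10 × 1 = 1105.1 kN.
Bearing (20 mm plate, F_u = 450 MPa): end bolts L_c = 40 − 22/2 = 29, R_n = min(1.2×29×20×450, 2.4×20×20×450) = 313.2 kN/bolt; interior L_c = 65 − 22 = 43, R_n = 432 kN/bolt. φR_n = 0.75 × (2×313.2 + 8×432) = 3061.8 kN.
Block shear: shear path 2×[40+4×65] = 2×300 mm, A_gv = 12000, A_nv = 2×(300 − 4.5×24)×20 = 7680 mm²; tension across gage: (52 − 1×24)×20 = 560 mm². R_n = min(0.6×450×7680, 0.6×350×12000) + 1.0×450×560 = min(2073.6, 2520) + 252 = 2325.6 kN. φR_n = 0.75 × 2325.6 = 1744.2 kN.
Tension yield (gross): A_g = 134×20 = 2680 mm². φR_n = 0.90 × 350 × 2680 = 844.2 kN.
Governing: min(1105.1, 3061.8, 1744.2, 844.2) = 844.2 kN → gross-section yield.

844.2 kN (gross-section yield governs)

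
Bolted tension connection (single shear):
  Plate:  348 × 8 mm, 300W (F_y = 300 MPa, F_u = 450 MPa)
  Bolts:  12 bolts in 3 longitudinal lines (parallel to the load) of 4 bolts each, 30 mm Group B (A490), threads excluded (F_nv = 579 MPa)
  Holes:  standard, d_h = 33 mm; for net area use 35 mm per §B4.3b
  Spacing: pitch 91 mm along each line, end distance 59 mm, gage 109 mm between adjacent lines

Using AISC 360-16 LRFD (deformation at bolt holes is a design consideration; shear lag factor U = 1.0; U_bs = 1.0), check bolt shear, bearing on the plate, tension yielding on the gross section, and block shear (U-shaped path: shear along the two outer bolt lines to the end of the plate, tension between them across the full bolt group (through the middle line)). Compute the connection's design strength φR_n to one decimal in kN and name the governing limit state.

751.7 kN (gross-section yield governs)

Bolt shear: A_b = π(30)²/4 = 706.86 mm². φR_n = 0.75 × 579 × 706.86 × 12 × 1 = 3683.4 kN.
Bearing (8 mm plate, F_u = 450 MPa): end bolts L_c = 59 − 33/2 = 42.5, R_n = min(1.2×42.5×8×450, 2.4×30×8×450) = 183.6 kN/bolt; interior L_c = 91 − 33 = 58, R_n = 250.56 kN/bolt. φR_n = 0.75 × (3×183.6 + 9×250.56) = 2104.4 kN.
Tension yield (gross): A_g = 348×8 = 2784 mm². φR_n = 0.90 × 300 × 2784 = 751.7 kN.
Block shear: shear path 2×[59+3×91] = 2×332 mm, A_gv = 5312, A_nv = 2×(332 − 3.5×35)×8 = 3352 mm²; tension across gage: (218 − 2×35)×8 = 1184 mm². R_n = min(0.6×450×3352, 0.6×300×5312) + 1.0×450×1184 = min(905.04, 956.16) + 532.8 = 1437.8 kN. φR_n = 0.75 × 1437.8 = 1078.4 kN.
Governing: min(3683.4, 2104.4, 751.7, 1078.4) = 751.7 kN → gross-section yield.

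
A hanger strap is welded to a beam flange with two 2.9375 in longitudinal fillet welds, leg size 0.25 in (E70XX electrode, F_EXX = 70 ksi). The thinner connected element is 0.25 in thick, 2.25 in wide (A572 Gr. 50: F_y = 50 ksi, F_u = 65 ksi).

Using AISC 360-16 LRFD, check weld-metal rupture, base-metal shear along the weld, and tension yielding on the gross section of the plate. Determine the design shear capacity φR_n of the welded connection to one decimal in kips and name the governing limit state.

Weld metal: throat = 0.707×0.25 = 0.17675 in, L = 2×2.9375 = 5.875 in. φR_n = 0.75 × 0.6 × 70 × 0.17675 × 5.875 = 32.7 kips.
Base metal shear (0.25 in plate): yield φR_n = 1.0×0.6×50×0.25×5.875 = 44.1 kips; rupture φR_n = 0.75×0.6×65×0.25×5.875 = 43.0 kips; take 43.0 kips (rupture).
Tension yield (gross): A_g = 2.25×0.25 = 0.5625 in². φR_n = 0.90 × 50 × 0.5625 = 25.3 kips.
Governing: min(32.7, 43.0, 25.3) = 25.3 kips → gross-section yield.

25.3 kips (gross-section yield governs)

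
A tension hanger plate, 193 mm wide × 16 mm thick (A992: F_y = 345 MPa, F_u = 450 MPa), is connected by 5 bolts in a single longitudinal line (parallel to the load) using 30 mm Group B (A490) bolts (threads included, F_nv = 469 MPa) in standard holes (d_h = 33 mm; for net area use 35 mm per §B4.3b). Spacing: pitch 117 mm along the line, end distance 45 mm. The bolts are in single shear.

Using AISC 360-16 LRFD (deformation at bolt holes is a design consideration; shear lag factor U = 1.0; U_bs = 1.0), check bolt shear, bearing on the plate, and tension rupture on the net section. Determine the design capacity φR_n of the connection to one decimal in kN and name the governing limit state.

853.2 kN (net-section rupture governs)

Bolt shear: A_b = π(30)²/4 = 706.86 mm². φR_n = 0.75 × 469 × 706.86 × 5 × 1 = 1243.2 kN.
Bearing (16 mm plate, F_u = 450 MPa): end bolts L_c = 45 − 33/2 = 28.5, R_n = min(1.2×28.5×16×450, 2.4×30×16×450) = 246.24 kN/bolt; interior L_c = 117 − 33 = 84, R_n = 518.4 kN/bolt. φR_n = 0.75 × (1×246.24 + 4×518.4) = 1739.9 kN.
Tension rupture (net): A_n = (193 − 1×35)×16 = 2528 mm² (U = 1.0, A_e = A_n). φR_n = 0.75 × 450 × 2528 = 853.2 kN.
Governing: min(1243.2, 1739.9, 853.2) = 853.2 kN → net-section rupture.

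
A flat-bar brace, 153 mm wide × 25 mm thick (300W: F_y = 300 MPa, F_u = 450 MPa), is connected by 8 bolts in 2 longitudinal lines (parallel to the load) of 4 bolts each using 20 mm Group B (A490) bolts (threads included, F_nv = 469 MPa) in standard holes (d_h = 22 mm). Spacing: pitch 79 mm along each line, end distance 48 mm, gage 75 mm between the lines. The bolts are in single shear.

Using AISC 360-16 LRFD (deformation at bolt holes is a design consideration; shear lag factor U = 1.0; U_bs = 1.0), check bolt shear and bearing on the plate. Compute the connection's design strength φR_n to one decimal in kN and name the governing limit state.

884.0 kN (bolt shear governs)

Bolt shear: A_b = π(20)²/4 = 314.16 mm². φR_n = 0.75 × 469 × 314.16 × 8 × 1 = 884.0 kN.
Bearing (25 mm plate, F_u = 450 MPa): end bolts L_c = 48 − 22/2 = 37, R_n = min(1.2×37×25×450, 2.4×20×25×450) = 499.5 kN/bolt; interior L_c = 79 − 22 = 57, R_n = 540 kN/bolt. φR_n = 0.75 × (2×499.5 + 6×540) = 3179.3 kN.
Governing: min(884.0, 3179.3) = 884.0 kN → bolt shear.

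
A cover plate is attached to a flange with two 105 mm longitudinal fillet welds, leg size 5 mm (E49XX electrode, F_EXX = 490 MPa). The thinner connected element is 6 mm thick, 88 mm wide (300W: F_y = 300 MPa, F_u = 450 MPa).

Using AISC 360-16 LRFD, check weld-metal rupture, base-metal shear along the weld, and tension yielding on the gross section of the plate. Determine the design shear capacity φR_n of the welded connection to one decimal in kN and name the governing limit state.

Weld metal: throat = 0.707×5 = 3.535 mm, L = 2×105 = 210 mm. φR_n = 0.75 × 0.6 × 490 × 3.535 × 210 = 163.7 kN.
Base metal shear (6 mm plate): yield φR_n = 1.0×0.6×300×6×210 = 226.8 kN; rupture φR_n = 0.75×0.6×450×6×210 = 255.2 kN; take 226.8 kN (yield).
Tension yield (gross): A_g = 88×6 = 528 mm². φR_n = 0.90 × 300 × 528 = 142.6 kN.
Governing: min(163.7, 226.8, 142.6) = 142.6 kN → gross-section yield.

142.6 kN (gross-section yield governs)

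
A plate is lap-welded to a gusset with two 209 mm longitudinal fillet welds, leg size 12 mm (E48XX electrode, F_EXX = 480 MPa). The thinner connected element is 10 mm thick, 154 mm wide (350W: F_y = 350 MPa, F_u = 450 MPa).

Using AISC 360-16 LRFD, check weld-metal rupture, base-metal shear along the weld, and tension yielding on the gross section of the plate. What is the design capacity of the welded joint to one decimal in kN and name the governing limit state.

Weld metal: throat = 0.707×12 = 8.484 mm, L = 2×209 = 418 mm. φR_n = 0.75 × 0.6 × 480 × 8.484 × 418 = 766.0 kN.
Base metal shear (10 mm plate): yield φR_n = 1.0×0.6×350×10×418 = 877.8 kN; rupture φR_n = 0.75×0.6×450×10×418 = 846.5 kN; take 846.5 kN (rupture).
Tension yield (gross): A_g = 154×10 = 1540 mm². φR_n = 0.90 × 350 × 1540 = 485.1 kN.
Governing: min(766.0, 846.5, 485.1) = 485.1 kN → gross-section yield.

485.1 kN (gross-section yield governs)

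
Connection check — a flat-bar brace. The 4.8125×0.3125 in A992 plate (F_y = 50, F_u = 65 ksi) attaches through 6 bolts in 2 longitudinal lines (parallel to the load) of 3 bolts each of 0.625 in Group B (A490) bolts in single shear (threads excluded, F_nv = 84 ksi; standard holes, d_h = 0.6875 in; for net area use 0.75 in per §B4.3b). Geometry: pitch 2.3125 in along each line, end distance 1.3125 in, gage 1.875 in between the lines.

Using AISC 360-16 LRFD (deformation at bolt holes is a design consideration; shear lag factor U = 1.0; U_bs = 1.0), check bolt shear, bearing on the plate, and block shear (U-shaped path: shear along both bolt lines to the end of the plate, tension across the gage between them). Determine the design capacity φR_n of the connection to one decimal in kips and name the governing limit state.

91.4 kips (block shear governs)

Bolt shear: A_b = π(0.625)²/4 = 0.3068 in². φR_n = 0.75 × 84 × 0.3068 × 6 × 1 = 116.0 kips.
Bearing (0.3125 in plate, F_u = 65 ksi): end bolts L_c = 1.3125 − 0.6875/2 = 0.96875, R_n = min(1.2×0.96875×0.3125×65, 2.4×0.625×0.3125×65) = 23.613 kips/bolt; interior L_c = 2.3125 − 0.6875 = 1.625, R_n = 30.469 kips/bolt. φR_n = 0.75 × (2×23.613 + 4×30.469) = 126.8 kips.
Block shear: shear path 2×[1.3125+2×2.3125] = 2×5.9375 in, A_gv = 3.7109, A_nv = 2×(5.9375 − 2.5×0.75)×0.3125 = 2.5391 in²; tension across gage: (1.875 − 1×0.75)×0.3125 = 0.35156 in². R_n = min(0.6×65×2.5391, 0.6×50×3.7109) + 1.0×65×0.35156 = min(99.025, 111.33) + 22.851 = 121.88 kips. φR_n = 0.75 × 121.88 = 91.4 kips.
Governing: min(116.0, 126.8, 91.4) = 91.4 kips → block shear.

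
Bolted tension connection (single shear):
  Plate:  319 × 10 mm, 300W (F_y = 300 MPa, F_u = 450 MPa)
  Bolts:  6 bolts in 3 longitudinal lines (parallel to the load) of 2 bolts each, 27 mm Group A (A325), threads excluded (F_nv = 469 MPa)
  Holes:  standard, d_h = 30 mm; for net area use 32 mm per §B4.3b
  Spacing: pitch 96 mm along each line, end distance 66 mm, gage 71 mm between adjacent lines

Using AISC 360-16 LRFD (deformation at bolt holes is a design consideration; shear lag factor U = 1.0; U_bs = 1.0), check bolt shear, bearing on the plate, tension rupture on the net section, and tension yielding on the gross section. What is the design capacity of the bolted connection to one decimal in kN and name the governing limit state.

Bolt shear: A_b = π(27)²/4 = 572.56 mm². φR_n = 0.75 × 469 × 572.56 × 6 × 1 = 1208.4 kN.
Bearing (10 mm plate, F_u = 450 MPa): end bolts L_c = 66 − 30/2 = 51, R_n = min(1.2×51×10×450, 2.4×27×10×450) = 275.4 kN/bolt; interior L_c = 96 − 30 = 66, R_n = 291.6 kN/bolt. φR_n = 0.75 × (3×275.4 + 3×291.6) = 1275.8 kN.
Tension rupture (net): A_n = (319 − 3×32)×10 = 2230 mm² (U = 1.0, A_e = A_n). φR_n = 0.75 × 450 × 2230 = 752.6 kN.
Tension yield (gross): A_g = 319×10 = 3190 mm². φR_n = 0.90 × 300 × 3190 = 861.3 kN.
Governing: min(1208.4, 1275.8, 752.6, 861.3) = 752.6 kN → net-section rupture.

752.6 kN (net-section rupture governs)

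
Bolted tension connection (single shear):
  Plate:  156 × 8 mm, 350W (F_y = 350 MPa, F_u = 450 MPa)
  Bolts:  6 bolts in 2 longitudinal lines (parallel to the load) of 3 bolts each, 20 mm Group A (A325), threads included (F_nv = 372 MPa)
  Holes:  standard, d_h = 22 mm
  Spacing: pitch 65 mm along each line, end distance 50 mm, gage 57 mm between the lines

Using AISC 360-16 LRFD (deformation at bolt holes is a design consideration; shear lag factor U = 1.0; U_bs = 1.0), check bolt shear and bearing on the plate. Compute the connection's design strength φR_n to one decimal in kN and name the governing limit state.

525.9 kN (bolt shear governs)

Bolt shear: A_b = π(20)²/4 = 314.16 mm². φR_n = 0.75 × 372 × 314.16 × 6 × 1 = 525.9 kN.
Bearing (8 mm plate, F_u = 450 MPa): end bolts L_c = 50 − 22/2 = 39, R_n = min(1.2×39×8×450, 2.4×20×8×450) = 168.48 kN/bolt; interior L_c = 65 − 22 = 43, R_n = 172.8 kN/bolt. φR_n = 0.75 × (2×168.48 + 4×172.8) = 771.1 kN.
Governing: min(525.9, 771.1) = 525.9 kN → bolt shear.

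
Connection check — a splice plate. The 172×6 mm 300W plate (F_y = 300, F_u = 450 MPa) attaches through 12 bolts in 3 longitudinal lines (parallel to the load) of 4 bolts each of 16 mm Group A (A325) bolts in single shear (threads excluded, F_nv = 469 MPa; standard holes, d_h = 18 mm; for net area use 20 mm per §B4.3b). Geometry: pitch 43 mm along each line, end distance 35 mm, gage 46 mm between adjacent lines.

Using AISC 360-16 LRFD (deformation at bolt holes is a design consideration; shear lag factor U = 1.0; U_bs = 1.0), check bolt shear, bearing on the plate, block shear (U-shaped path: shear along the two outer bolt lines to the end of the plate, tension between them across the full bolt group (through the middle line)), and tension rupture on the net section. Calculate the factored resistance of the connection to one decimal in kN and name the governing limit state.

226.8 kN (net-section rupture governs)

Bolt shear: A_b = π(16)²/4 = 201.06 mm². φR_n = 0.75 × 469 × 201.06 × 12 × 1 = 848.7 kN.
Bearing (6 mm plate, F_u = 450 MPa): end bolts L_c = 35 − 18/2 = 26, R_n = min(1.2×26×6×450, 2.4×16×6×450) = 84.24 kN/bolt; interior L_c = 43 − 18 = 25, R_n = 81 kN/bolt. φR_n = 0.75 × (3×84.24 + 9×81) = 736.3 kN.
Block shear: shear path 2×[35+3×43] = 2×164 mm, A_gv = 1968, A_nv = 2×(164 − 3.5×20)×6 = 1128 mm²; tension across gage: (92 − 2×20)×6 = 312 mm². R_n = min(0.6×450×1128, 0.6×300×1968) + 1.0×450×312 = min(304.56, 354.24) + 140.4 = 444.96 kN. φR_n = 0.75 × 444.96 = 333.7 kN.
Tension rupture (net): A_n = (172 − 3×20)×6 = 672 mm² (U = 1.0, A_e = A_n). φR_n = 0.75 × 450 × 672 = 226.8 kN.
Governing: min(848.7, 736.3, 333.7, 226.8) = 226.8 kN → net-section rupture.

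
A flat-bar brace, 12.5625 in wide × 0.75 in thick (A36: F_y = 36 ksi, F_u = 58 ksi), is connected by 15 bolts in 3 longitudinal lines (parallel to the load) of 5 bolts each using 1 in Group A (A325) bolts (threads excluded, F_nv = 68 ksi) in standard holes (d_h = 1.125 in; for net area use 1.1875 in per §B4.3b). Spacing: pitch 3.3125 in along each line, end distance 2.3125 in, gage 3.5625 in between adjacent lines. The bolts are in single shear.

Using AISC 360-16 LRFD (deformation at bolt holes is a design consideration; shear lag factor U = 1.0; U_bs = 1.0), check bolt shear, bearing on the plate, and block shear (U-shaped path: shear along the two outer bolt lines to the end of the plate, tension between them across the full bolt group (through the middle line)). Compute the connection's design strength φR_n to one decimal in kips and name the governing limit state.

Bolt shear: A_b = π(1)²/4 = 0.7854 in². φR_n = 0.75 × 68 × 0.7854 × 15 × 1 = 600.8 kips.
Bearing (0.75 in plate, F_u = 58 ksi): end bolts L_c = 2.3125 − 1.125/2 = 1.75, R_n = min(1.2×1.75×0.75×58, 2.4×1×0.75×58) = 91.35 kips/bolt; interior L_c = 3.3125 − 1.125 = 2.1875, R_n = 104.4 kips/bolt. φR_n = 0.75 × (3×91.35 + 12×104.4) = 1145.1 kips.
Block shear: shear path 2×[2.3125+4×3.3125] = 2×15.5625 in, A_gv = 23.344, A_nv = 2×(15.5625 − 4.5×1.1875)×0.75 = 15.328 in²; tension across gage: (7.125 − 2×1.1875)×0.75 = 3.5625 in². R_n = min(0.6×58×15.328, 0.6×36×23.344) + 1.0×58×3.5625 = min(533.41, 504.23) + 206.63 = 710.86 kips. φR_n = 0.75 × 710.86 = 533.1 kips.
Governing: min(600.8, 1145.1, 533.1) = 533.1 kips → block shear.

533.1 kips (block shear governs)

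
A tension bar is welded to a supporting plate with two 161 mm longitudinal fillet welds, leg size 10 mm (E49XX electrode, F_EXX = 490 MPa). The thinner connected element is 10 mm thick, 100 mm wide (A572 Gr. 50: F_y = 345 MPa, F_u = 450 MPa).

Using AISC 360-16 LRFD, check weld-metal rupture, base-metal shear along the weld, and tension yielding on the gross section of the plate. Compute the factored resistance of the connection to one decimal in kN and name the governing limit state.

310.5 kN (gross-section yield governs)

Weld metal: throat = 0.707×10 = 7.07 mm, L = 2×161 = 322 mm. φR_n = 0.75 × 0.6 × 490 × 7.07 × 322 = 502.0 kN.
Base metal shear (10 mm plate): yield φR_n = 1.0×0.6×345×10×322 = 666.5 kN; rupture φR_n = 0.75×0.6×450×10×322 = 652.1 kN; take 652.1 kN (rupture).
Tension yield (gross): A_g = 100×10 = 1000 mm². φR_n = 0.90 × 345 × 1000 = 310.5 kN.
Governing: min(502.0, 652.1, 310.5) = 310.5 kN → gross-section yield.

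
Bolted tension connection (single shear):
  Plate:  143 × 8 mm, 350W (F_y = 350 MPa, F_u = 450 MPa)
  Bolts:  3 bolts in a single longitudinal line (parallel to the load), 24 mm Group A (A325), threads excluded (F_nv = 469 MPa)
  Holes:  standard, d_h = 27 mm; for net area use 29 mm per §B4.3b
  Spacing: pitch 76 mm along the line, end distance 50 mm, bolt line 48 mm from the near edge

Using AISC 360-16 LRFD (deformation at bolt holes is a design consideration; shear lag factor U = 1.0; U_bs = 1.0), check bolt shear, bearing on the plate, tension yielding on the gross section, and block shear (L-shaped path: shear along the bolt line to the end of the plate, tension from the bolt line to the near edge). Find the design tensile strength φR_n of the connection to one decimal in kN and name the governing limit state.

Bolt shear: A_b = π(24)²/4 = 452.39 mm². φR_n = 0.75 × 469 × 452.39 × 3 × 1 = 477.4 kN.
Bearing (8 mm plate, F_u = 450 MPa): end bolts L_c = 50 − 27/2 = 36.5, R_n = min(1.2×36.5×8×450, 2.4×24×8×450) = 157.68 kN/bolt; interior L_c = 76 − 27 = 49, R_n = 207.36 kN/bolt. φR_n = 0.75 × (1×157.68 + 2×207.36) = 429.3 kN.
Tension yield (gross): A_g = 143×8 = 1144 mm². φR_n = 0.90 × 350 × 1144 = 360.4 kN.
Block shear: shear path 1×[50+2×76] = 1×202 mm, A_gv = 1616, A_nv = 1×(202 − 2.5×29)×8 = 1036 mm²; tension to near edge: (48 − 0.5×29)×8 = 268 mm². R_n = min(0.6×450×1036, 0.6×350×1616) + 1.0×450×268 = min(279.72, 339.36) + 120.6 = 400.32 kN. φR_n = 0.75 × 400.32 = 300.2 kN.
Governing: min(477.4, 429.3, 360.4, 300.2) = 300.2 kN → block shear.

300.2 kN (block shear governs)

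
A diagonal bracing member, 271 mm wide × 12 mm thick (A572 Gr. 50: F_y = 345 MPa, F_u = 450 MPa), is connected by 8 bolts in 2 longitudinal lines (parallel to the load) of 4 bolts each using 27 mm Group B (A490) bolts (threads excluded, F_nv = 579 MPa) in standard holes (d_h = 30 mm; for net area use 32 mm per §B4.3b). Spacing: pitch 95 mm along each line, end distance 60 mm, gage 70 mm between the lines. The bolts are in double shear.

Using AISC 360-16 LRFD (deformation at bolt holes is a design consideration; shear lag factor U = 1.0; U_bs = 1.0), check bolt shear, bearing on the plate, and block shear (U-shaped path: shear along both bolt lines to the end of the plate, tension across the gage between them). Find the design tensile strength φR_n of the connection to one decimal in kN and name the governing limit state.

Bolt shear: A_b = π(27)²/4 = 572.56 mm². φR_n = 0.75 × 579 × 572.56 × 8 × 2 = 3978.1 kN.
Bearing (12 mm plate, F_u = 450 MPa): end bolts L_c = 60 − 30/2 = 45, R_n = min(1.2×45×12×450, 2.4×27×12×450) = 291.6 kN/bolt; interior L_c = 95 − 30 = 65, R_n = 349.92 kN/bolt. φR_n = 0.75 × (2×291.6 + 6×349.92) = 2012.0 kN.
Block shear: shear path 2×[60+3×95] = 2×345 mm, A_gv = 8280, A_nv = 2×(345 − 3.5×32)×12 = 5592 mm²; tension across gage: (70 − 1×32)×12 = 456 mm². R_n = min(0.6×450×5592, 0.6×345×8280) + 1.0×450×456 = min(1509.8, 1714) + 205.2 = 1715 kN. φR_n = 0.75 × 1715 = 1286.3 kN.
Governing: min(3978.1, 2012.0, 1286.3) = 1286.3 kN → block shear.

1286.3 kN (block shear governs)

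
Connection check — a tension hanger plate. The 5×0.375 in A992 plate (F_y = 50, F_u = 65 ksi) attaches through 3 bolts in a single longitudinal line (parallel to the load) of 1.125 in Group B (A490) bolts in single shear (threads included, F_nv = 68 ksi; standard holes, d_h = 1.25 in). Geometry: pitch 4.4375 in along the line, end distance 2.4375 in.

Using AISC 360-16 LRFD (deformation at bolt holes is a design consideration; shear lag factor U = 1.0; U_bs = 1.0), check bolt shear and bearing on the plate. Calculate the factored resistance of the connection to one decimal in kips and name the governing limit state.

138.5 kips (bearing governs)

Bolt shear: A_b = π(1.125)²/4 = 0.99402 in². φR_n = 0.75 × 68 × 0.99402 × 3 × 1 = 152.1 kips.
Bearing (0.375 in plate, F_u = 65 ksi): end bolts L_c = 2.4375 − 1.25/2 = 1.8125, R_n = min(1.2×1.8125×0.375×65, 2.4×1.125×0.375×65) = 53.016 kips/bolt; interior L_c = 4.4375 − 1.25 = 3.1875, R_n = 65.813 kips/bolt. φR_n = 0.75 × (1×53.016 + 2×65.813) = 138.5 kips.
Governing: min(152.1, 138.5) = 138.5 kips → bearing.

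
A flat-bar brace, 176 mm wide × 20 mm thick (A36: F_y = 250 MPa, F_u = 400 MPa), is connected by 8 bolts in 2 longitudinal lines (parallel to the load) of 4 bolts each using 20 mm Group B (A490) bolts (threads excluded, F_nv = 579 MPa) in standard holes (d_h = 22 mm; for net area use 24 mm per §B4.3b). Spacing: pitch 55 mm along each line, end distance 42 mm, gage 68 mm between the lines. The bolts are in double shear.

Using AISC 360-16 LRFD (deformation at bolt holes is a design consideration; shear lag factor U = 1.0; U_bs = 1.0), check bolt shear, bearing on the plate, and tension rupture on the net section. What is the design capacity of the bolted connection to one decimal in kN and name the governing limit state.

768.0 kN (net-section rupture governs)

Bolt shear: A_b = π(20)²/4 = 314.16 mm². φR_n = 0.75 × 579 × 314.16 × 8 × 2 = 2182.8 kN.
Bearing (20 mm plate, F_u = 400 MPa): end bolts L_c = 42 − 22/2 = 31, R_n = min(1.2×31×20×400, 2.4×20×20×400) = 297.6 kN/bolt; interior L_c = 55 − 22 = 33, R_n = 316.8 kN/bolt. φR_n = 0.75 × (2×297.6 + 6×316.8) = 1872.0 kN.
Tension rupture (net): A_n = (176 − 2×24)×20 = 2560 mm² (U = 1.0, A_e = A_n). φR_n = 0.75 × 400 × 2560 = 768.0 kN.
Governing: min(2182.8, 1872.0, 768.0) = 768.0 kN → net-section rupture.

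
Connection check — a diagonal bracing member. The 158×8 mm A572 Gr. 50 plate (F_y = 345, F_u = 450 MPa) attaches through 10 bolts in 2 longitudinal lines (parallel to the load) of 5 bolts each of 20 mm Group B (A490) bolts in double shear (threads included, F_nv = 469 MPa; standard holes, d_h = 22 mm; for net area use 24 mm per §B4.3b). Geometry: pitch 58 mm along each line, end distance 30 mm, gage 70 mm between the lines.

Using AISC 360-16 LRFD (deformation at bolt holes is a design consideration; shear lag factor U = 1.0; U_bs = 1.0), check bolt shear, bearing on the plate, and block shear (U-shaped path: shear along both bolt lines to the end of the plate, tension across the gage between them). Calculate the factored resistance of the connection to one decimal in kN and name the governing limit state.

Bolt shear: A_b = π(20)²/4 = 314.16 mm². φR_n = 0.75 × 469 × 314.16 × 10 × 2 = 2210.1 kN.
Bearing (8 mm plate, F_u = 450 MPa): end bolts L_c = 30 − 22/2 = 19, R_n = min(1.2×19×8×450, 2.4×20×8×450) = 82.08 kN/bolt; interior L_c = 58 − 22 = 36, R_n = 155.52 kN/bolt. φR_n = 0.75 × (2×82.08 + 8×155.52) = 1056.2 kN.
Block shear: shear path 2×[30+4×58] = 2×262 mm, A_gv = 4192, A_nv = 2×(262 − 4.5×24)×8 = 2464 mm²; tension across gage: (70 − 1×24)×8 = 368 mm². R_n = min(0.6×450×2464, 0.6×345×4192) + 1.0×450×368 = min(665.28, 867.74) + 165.6 = 830.88 kN. φR_n = 0.75 × 830.88 = 623.2 kN.
Governing: min(2210.1, 1056.2, 623.2) = 623.2 kN → block shear.

623.2 kN (block shear governs)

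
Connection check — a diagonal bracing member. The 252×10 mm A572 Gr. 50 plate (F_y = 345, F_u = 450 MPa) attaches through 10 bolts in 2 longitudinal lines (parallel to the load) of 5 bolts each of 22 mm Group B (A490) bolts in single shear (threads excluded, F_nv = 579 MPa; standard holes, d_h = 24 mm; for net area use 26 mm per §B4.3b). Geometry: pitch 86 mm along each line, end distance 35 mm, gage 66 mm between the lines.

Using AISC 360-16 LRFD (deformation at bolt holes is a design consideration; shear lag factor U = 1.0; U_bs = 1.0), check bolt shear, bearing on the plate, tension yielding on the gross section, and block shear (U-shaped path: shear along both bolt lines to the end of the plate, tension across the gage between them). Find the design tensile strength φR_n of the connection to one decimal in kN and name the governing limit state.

782.5 kN (gross-section yield governs)

Bolt shear: A_b = π(22)²/4 = 380.13 mm². φR_n = 0.75 × 579 × 380.13 × 10 × 1 = 1650.7 kN.
Bearing (10 mm plate, F_u = 450 MPa): end bolts L_c = 35 − 24/2 = 23, R_n = min(1.2×23×10×450, 2.4×22×10×450) = 124.2 kN/bolt; interior L_c = 86 − 24 = 62, R_n = 237.6 kN/bolt. φR_n = 0.75 × (2×124.2 + 8×237.6) = 1611.9 kN.
Tension yield (gross): A_g = 252×10 = 2520 mm². φR_n = 0.90 × 345 × 2520 = 782.5 kN.
Block shear: shear path 2×[35+4×86] = 2×379 mm, A_gv = 7580, A_nv = 2×(379 − 4.5×26)×10 = 5240 mm²; tension across gage: (66 − 1×26)×10 = 400 mm². R_n = min(0.6×450×5240, 0.6×345×7580) + 1.0×450×400 = min(1414.8, 1569.1) + 180 = 1594.8 kN. φR_n = 0.75 × 1594.8 = 1196.1 kN.
Governing: min(1650.7, 1611.9, 782.5, 1196.1) = 782.5 kN → gross-section yield.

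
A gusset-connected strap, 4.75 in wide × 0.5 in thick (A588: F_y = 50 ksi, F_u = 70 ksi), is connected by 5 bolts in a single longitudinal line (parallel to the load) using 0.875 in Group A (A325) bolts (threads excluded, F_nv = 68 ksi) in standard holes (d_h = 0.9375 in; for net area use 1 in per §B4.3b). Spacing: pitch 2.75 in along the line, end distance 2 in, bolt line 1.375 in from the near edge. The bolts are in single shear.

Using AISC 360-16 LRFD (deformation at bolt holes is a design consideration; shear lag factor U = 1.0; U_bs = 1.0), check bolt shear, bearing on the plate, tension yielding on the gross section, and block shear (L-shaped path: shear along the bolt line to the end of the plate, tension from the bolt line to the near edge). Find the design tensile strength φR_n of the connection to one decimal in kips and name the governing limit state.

106.9 kips (gross-section yield governs)

Bolt shear: A_b = π(0.875)²/4 = 0.60132 in². φR_n = 0.75 × 68 × 0.60132 × 5 × 1 = 153.3 kips.
Bearing (0.5 in plate, F_u = 70 ksi): end bolts L_c = 2 − 0.9375/2 = 1.53125, R_n = min(1.2×1.53125×0.5×70, 2.4×0.875×0.5×70) = 64.313 kips/bolt; interior L_c = 2.75 − 0.9375 = 1.8125, R_n = 73.5 kips/bolt. φR_n = 0.75 × (1×64.313 + 4×73.5) = 268.7 kips.
Tension yield (gross): A_g = 4.75×0.5 = 2.375 in². φR_n = 0.90 × 50 × 2.375 = 106.9 kips.
Block shear: shear path 1×[2+4×2.75] = 1×13 in, A_gv = 6.5, A_nv = 1×(13 − 4.5×1)×0.5 = 4.25 in²; tension to near edge: (1.375 − 0.5×1)×0.5 = 0.4375 in². R_n = min(0.6×70×4.25, 0.6×50×6.5) + 1.0×70×0.4375 = min(178.5, 195) + 30.625 = 209.13 kips. φR_n = 0.75 × 209.13 = 156.8 kips.
Governing: min(153.3, 268.7, 106.9, 156.8) = 106.9 kips → gross-section yield.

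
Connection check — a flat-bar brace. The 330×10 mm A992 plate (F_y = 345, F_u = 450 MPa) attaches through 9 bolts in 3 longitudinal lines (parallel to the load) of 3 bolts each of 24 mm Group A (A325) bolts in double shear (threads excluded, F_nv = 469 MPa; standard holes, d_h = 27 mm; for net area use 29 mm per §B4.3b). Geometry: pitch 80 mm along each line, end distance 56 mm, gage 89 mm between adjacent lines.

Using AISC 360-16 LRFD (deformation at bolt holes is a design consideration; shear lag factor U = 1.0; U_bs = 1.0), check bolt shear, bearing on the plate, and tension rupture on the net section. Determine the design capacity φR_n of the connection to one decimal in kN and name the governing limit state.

Bolt shear: A_b = π(24)²/4 = 452.39 mm². φR_n = 0.75 × 469 × 452.39 × 9 × 2 = 2864.3 kN.
Bearing (10 mm plate, F_u = 450 MPa): end bolts L_c = 56 − 27/2 = 42.5, R_n = min(1.2×42.5×10×450, 2.4×24×10×450) = 229.5 kN/bolt; interior L_c = 80 − 27 = 53, R_n = 259.2 kN/bolt. φR_n = 0.75 × (3×229.5 + 6×259.2) = 1682.8 kN.
Tension rupture (net): A_n = (330 − 3×29)×10 = 2430 mm² (U = 1.0, A_e = A_n). φR_n = 0.75 × 450 × 2430 = 820.1 kN.
Governing: min(2864.3, 1682.8, 820.1) = 820.1 kN → net-section rupture.

820.1 kN (net-section rupture governs)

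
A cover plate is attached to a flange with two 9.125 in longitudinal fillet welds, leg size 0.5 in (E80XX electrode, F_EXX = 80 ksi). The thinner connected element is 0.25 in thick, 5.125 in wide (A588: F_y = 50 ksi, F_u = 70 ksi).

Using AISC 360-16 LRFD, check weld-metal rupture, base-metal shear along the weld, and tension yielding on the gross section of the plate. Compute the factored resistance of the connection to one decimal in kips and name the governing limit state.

57.7 kips (gross-section yield governs)

Weld metal: throat = 0.707×0.5 = 0.3535 in, L = 2×9.125 = 18.25 in. φR_n = 0.75 × 0.6 × 80 × 0.3535 × 18.25 = 232.2 kips.
Base metal shear (0.25 in plate): yield φR_n = 1.0×0.6×50×0.25×18.25 = 136.9 kips; rupture φR_n = 0.75×0.6×70×0.25×18.25 = 143.7 kips; take 136.9 kips (yield).
Tension yield (gross): A_g = 5.125×0.25 = 1.2813 in². φR_n = 0.90 × 50 × 1.2813 = 57.7 kips.
Governing: min(232.2, 136.9, 57.7) = 57.7 kips → gross-section yield.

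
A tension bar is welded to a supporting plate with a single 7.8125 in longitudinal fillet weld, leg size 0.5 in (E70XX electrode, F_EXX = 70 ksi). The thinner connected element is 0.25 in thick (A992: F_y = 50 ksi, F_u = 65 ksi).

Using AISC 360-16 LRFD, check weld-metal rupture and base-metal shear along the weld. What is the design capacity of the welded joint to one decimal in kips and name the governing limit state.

57.1 kips (base-metal shear governs)

Weld metal: throat = 0.707×0.5 = 0.3535 in, L = 7.8125 in. φR_n = 0.75 × 0.6 × 70 × 0.3535 × 7.8125 = 87.0 kips.
Base metal shear (0.25 in plate): yield φR_n = 1.0×0.6×50×0.25×7.8125 = 58.6 kips; rupture φR_n = 0.75×0.6×65×0.25×7.8125 = 57.1 kips; take 57.1 kips (rupture).
Governing: min(87.0, 57.1) = 57.1 kips → base-metal shear.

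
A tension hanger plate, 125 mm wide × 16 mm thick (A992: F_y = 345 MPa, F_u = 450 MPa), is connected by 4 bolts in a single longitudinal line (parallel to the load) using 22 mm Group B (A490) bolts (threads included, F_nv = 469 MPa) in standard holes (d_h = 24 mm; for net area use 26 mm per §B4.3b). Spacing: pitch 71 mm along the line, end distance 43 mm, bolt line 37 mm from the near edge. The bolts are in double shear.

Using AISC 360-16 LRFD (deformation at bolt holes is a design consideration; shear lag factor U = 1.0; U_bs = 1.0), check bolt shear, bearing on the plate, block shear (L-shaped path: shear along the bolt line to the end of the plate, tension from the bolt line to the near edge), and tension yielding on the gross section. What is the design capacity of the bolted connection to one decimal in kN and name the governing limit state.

621.0 kN (gross-section yield governs)

Bolt shear: A_b = π(22)²/4 = 380.13 mm². φR_n = 0.75 × 469 × 380.13 × 4 × 2 = 1069.7 kN.
Bearing (16 mm plate, F_u = 450 MPa): end bolts L_c = 43 − 24/2 = 31, R_n = min(1.2×31×16×450, 2.4×22×16×450) = 267.84 kN/bolt; interior L_c = 71 − 24 = 47, R_n = 380.16 kN/bolt. φR_n = 0.75 × (1×267.84 + 3×380.16) = 1056.2 kN.
Block shear: shear path 1×[43+3×71] = 1×256 mm, A_gv = 4096, A_nv = 1×(256 − 3.5×26)×16 = 2640 mm²; tension to near edge: (37 − 0.5×26)×16 = 384 mm². R_n = min(0.6×450×2640, 0.6×345×4096) + 1.0×450×384 = min(712.8, 847.87) + 172.8 = 885.6 kN. φR_n = 0.75 × 885.6 = 664.2 kN.
Tension yield (gross): A_g = 125×16 = 2000 mm². φR_n = 0.90 × 345 × 2000 = 621.0 kN.
Governing: min(1069.7, 1056.2, 664.2, 621.0) = 621.0 kN → gross-section yield.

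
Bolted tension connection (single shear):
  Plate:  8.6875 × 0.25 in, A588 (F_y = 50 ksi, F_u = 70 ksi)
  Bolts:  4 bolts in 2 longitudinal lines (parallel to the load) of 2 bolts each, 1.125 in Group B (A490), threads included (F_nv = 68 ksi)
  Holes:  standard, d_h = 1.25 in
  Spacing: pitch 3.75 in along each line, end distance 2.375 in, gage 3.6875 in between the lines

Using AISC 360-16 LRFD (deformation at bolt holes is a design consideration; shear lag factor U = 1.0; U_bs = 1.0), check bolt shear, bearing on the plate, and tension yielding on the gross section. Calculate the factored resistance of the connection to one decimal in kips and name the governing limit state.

97.7 kips (gross-section yield governs)

Bolt shear: A_b = π(1.125)²/4 = 0.99402 in². φR_n = 0.75 × 68 × 0.99402 × 4 × 1 = 202.8 kips.
Bearing (0.25 in plate, F_u = 70 ksi): end bolts L_c = 2.375 − 1.25/2 = 1.75, R_n = min(1.2×1.75×0.25×70, 2.4×1.125×0.25×70) = 36.75 kips/bolt; interior L_c = 3.75 − 1.25 = 2.5, R_n = 47.25 kips/bolt. φR_n = 0.75 × (2×36.75 + 2×47.25) = 126.0 kips.
Tension yield (gross): A_g = 8.6875×0.25 = 2.1719 in². φR_n = 0.90 × 50 × 2.1719 = 97.7 kips.
Governing: min(202.8, 126.0, 97.7) = 97.7 kips → gross-section yield.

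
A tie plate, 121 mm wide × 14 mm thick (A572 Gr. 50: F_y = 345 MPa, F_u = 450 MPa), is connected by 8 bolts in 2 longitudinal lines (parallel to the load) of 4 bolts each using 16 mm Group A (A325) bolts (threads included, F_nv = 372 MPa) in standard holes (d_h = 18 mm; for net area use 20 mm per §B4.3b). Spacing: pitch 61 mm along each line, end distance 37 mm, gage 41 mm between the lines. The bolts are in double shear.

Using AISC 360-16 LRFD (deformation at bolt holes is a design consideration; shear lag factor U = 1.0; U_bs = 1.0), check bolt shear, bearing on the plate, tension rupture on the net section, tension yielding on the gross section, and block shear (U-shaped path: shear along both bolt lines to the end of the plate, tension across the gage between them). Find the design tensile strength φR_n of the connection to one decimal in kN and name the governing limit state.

Bolt shear: A_b = π(16)²/4 = 201.06 mm². φR_n = 0.75 × 372 × 201.06 × 8 × 2 = 897.5 kN.
Bearing (14 mm plate, F_u = 450 MPa): end bolts L_c = 37 − 18/2 = 28, R_n = min(1.2×28×14×450, 2.4×16×14×450) = 211.68 kN/bolt; interior L_c = 61 − 18 = 43, R_n = 241.92 kN/bolt. φR_n = 0.75 × (2×211.68 + 6×241.92) = 1406.2 kN.
Tension rupture (net): A_n = (121 − 2×20)×14 = 1134 mm² (U = 1.0, A_e = A_n). φR_n = 0.75 × 450 × 1134 = 382.7 kN.
Tension yield (gross): A_g = 121×14 = 1694 mm². φR_n = 0.90 × 345 × 1694 = 526.0 kN.
Block shear: shear path 2×[37+3×61] = 2×220 mm, A_gv = 6160, A_nv = 2×(220 − 3.5×20)×14 = 4200 mm²; tension across gage: (41 − 1×20)×14 = 294 mm². R_n = min(0.6×450×4200, 0.6×345×6160) + 1.0×450×294 = min(1134, 1275.1) + 132.3 = 1266.3 kN. φR_n = 0.75 × 1266.3 = 949.7 kN.
Governing: min(897.5, 1406.2, 382.7, 526.0, 949.7) = 382.7 kN → net-section rupture.

382.7 kN (net-section rupture governs)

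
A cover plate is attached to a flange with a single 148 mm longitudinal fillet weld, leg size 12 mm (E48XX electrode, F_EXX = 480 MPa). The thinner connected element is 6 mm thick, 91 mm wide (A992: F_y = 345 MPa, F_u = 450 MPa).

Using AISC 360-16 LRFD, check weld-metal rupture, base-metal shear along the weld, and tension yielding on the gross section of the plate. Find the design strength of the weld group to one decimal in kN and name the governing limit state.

Weld metal: throat = 0.707×12 = 8.484 mm, L = 148 mm. φR_n = 0.75 × 0.6 × 480 × 8.484 × 148 = 271.2 kN.
Base metal shear (6 mm plate): yield φR_n = 1.0×0.6×345×6×148 = 183.8 kN; rupture φR_n = 0.75×0.6×450×6×148 = 179.8 kN; take 179.8 kN (rupture).
Tension yield (gross): A_g = 91×6 = 546 mm². φR_n = 0.90 × 345 × 546 = 169.5 kN.
Governing: min(271.2, 179.8, 169.5) = 169.5 kN → gross-section yield.

169.5 kN (gross-section yield governs)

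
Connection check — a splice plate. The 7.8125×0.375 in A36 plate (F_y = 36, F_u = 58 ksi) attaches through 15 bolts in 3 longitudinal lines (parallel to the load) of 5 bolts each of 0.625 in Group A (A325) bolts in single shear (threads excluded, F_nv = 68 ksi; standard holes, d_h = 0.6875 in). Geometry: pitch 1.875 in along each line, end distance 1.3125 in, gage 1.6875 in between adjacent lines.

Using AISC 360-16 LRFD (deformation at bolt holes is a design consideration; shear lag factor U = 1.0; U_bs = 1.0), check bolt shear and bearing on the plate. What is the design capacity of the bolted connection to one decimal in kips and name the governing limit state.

Bolt shear: A_b = π(0.625)²/4 = 0.3068 in². φR_n = 0.75 × 68 × 0.3068 × 15 × 1 = 234.7 kips.
Bearing (0.375 in plate, F_u = 58 ksi): end bolts L_c = 1.3125 − 0.6875/2 = 0.96875, R_n = min(1.2×0.96875×0.375×58, 2.4×0.625×0.375×58) = 25.284 kips/bolt; interior L_c = 1.875 − 0.6875 = 1.1875, R_n = 30.994 kips/bolt. φR_n = 0.75 × (3×25.284 + 12×30.994) = 335.8 kips.
Governing: min(234.7, 335.8) = 234.7 kips → bolt shear.

234.7 kips (bolt shear governs)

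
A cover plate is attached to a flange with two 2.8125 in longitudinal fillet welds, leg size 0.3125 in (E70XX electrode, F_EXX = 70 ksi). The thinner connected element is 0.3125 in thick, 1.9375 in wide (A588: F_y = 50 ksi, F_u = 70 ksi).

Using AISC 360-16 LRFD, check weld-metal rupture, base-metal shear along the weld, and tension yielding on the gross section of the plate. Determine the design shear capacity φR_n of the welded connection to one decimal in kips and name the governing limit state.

Weld metal: throat = 0.707×0.3125 = 0.22094 in, L = 2×2.8125 = 5.625 in. φR_n = 0.75 × 0.6 × 70 × 0.22094 × 5.625 = 39.1 kips.
Base metal shear (0.3125 in plate): yield φR_n = 1.0×0.6×50×0.3125×5.625 = 52.7 kips; rupture φR_n = 0.75×0.6×70×0.3125×5.625 = 55.4 kips; take 52.7 kips (yield).
Tension yield (gross): A_g = 1.9375×0.3125 = 0.60547 in². φR_n = 0.90 × 50 × 0.60547 = 27.2 kips.
Governing: min(39.1, 52.7, 27.2) = 27.2 kips → gross-section yield.

27.2 kips (gross-section yield governs)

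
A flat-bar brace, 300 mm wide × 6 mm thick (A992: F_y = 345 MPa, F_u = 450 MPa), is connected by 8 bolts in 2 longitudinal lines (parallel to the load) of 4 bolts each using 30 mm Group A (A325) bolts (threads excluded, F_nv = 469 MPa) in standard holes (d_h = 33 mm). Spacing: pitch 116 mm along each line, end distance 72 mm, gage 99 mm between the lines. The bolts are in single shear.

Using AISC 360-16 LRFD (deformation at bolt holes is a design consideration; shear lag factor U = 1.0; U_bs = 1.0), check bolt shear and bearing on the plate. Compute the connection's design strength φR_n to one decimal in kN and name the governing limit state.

Bolt shear: A_b = π(30)²/4 = 706.86 mm². φR_n = 0.75 × 469 × 706.86 × 8 × 1 = 1989.1 kN.
Bearing (6 mm plate, F_u = 450 MPa): end bolts L_c = 72 − 33/2 = 55.5, R_n = min(1.2×55.5×6×450, 2.4×30×6×450) = 179.82 kN/bolt; interior L_c = 116 − 33 = 83, R_n = 194.4 kN/bolt. φR_n = 0.75 × (2×179.82 + 6×194.4) = 1144.5 kN.
Governing: min(1989.1, 1144.5) = 1144.5 kN → bearing.

1144.5 kN (bearing governs)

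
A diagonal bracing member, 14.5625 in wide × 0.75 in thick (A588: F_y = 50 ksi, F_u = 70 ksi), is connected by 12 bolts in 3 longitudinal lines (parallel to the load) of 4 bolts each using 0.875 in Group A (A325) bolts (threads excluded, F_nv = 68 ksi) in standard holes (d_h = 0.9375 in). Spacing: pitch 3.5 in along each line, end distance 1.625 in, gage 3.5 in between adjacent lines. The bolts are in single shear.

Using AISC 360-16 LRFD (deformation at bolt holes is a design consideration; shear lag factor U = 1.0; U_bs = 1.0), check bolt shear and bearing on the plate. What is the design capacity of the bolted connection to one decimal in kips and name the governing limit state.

368.0 kips (bolt shear governs)

Bolt shear: A_b = π(0.875)²/4 = 0.60132 in². φR_n = 0.75 × 68 × 0.60132 × 12 × 1 = 368.0 kips.
Bearing (0.75 in plate, F_u = 70 ksi): end bolts L_c = 1.625 − 0.9375/2 = 1.15625, R_n = min(1.2×1.15625×0.75×70, 2.4×0.875×0.75×70) = 72.844 kips/bolt; interior L_c = 3.5 − 0.9375 = 2.5625, R_n = 110.25 kips/bolt. φR_n = 0.75 × (3×72.844 + 9×110.25) = 908.1 kips.
Governing: min(368.0, 908.1) = 368.0 kips → bolt shear.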